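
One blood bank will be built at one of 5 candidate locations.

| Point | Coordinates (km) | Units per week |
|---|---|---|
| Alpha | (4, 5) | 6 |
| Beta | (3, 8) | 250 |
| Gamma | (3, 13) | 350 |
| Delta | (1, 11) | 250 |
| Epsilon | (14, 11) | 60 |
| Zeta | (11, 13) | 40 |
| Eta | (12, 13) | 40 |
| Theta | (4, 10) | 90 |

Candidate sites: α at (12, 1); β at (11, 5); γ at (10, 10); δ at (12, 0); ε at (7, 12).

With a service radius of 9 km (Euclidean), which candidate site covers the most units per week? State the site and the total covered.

Coverage radius r = 9 km; a point is covered iff (Δx)²+(Δy)² ≤ 9² = 81.
  α (12, 1): covers {Alpha} → 6
  β (11, 5): covers {Alpha, Beta, Epsilon, Zeta, Eta, Theta} → 486
  γ (10, 10): covers {Alpha, Beta, Gamma, Epsilon, Zeta, Eta, Theta} → 836
  δ (12, 0): covers {none} → 0
  ε (7, 12): covers {Alpha, Beta, Gamma, Delta, Epsilon, Zeta, Eta, Theta} → 1086
Maximum coverage at ε: 1086 units per week.

ε, covering 1086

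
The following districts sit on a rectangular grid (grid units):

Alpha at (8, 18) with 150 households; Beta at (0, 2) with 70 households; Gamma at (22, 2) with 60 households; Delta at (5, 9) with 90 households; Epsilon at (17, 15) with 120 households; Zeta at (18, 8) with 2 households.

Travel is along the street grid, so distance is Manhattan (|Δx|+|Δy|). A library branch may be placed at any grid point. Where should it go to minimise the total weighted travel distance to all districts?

Manhattan distance separates: Σwᵢ(|x−xᵢ|+|y−yᵢ|) = Σwᵢ|x−xᵢ| + Σwᵢ|y−yᵢ|, so x and y are optimised independently as 1-D weighted medians.
Total weight W = 492; half = 246.
x-coordinate, sorted with cumulative weight:
  x=0 (Beta, w=70) cum 70
  x=5 (Delta, w=90) cum 160
  x=8 (Alpha, w=150) cum 310  ← median
  x=17 (Epsilon, w=120) cum 430
  x=18 (Zeta, w=2) cum 432
  x=22 (Gamma, w=60) cum 492
⇒ x* = 8
y-coordinate, sorted with cumulative weight:
  y=2 (Beta, w=70) cum 70
  y=2 (Gamma, w=60) cum 130
  y=8 (Zeta, w=2) cum 132
  y=9 (Delta, w=90) cum 222
  y=15 (Epsilon, w=120) cum 342  ← median
  y=18 (Alpha, w=150) cum 492
⇒ y* = 15

(8, 15)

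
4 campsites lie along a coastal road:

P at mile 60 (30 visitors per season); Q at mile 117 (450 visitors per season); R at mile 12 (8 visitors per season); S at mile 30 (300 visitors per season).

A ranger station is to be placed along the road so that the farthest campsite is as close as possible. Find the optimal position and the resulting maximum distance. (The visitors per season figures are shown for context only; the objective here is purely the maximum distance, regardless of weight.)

The 1-center on a line is the midpoint of the two extreme points: leftmost at 12, rightmost at 117.
Optimal location = (12 + 117)/2 = 64.5; maximum distance = (117 − 12)/2 = 52.5.

location 64.5, max distance 52.5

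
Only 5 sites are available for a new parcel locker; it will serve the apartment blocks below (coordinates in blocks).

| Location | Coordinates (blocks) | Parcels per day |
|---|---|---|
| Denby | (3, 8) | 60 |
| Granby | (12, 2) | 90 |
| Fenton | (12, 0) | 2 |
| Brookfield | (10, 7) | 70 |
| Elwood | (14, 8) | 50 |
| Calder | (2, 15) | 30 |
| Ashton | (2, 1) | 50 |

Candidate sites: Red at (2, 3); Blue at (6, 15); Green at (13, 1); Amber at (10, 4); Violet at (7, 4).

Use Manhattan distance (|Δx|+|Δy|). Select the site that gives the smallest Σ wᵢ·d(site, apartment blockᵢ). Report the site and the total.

Amber, total 2762 blocks

Total weighted distance at each candidate:
  Red (2, 3): total = 3526
  Blue (6, 15): total = 4962
  Green (13, 1): total = 3534
  Amber (10, 4): total = 2762
  Violet (7, 4): total = 2978
Minimum is at Amber with total 2762 blocks.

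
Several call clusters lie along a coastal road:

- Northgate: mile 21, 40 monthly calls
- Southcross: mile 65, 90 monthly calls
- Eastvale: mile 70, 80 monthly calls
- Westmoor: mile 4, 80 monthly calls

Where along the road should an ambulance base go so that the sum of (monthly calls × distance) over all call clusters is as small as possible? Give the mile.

For a sum of weighted absolute distances on a line, the optimum is the weighted median (not the mean). Total weight W = 290; half-weight = 145.
Sort by position and accumulate weight:
  mile 4 (Westmoor, w=80) → cum 80
  mile 21 (Northgate, w=40) → cum 120
  mile 65 (Southcross, w=90) → cum 210  ≥ 145 → median here
  mile 70 (Eastvale, w=80) → cum 290
Optimal location: mile 65.

x = 65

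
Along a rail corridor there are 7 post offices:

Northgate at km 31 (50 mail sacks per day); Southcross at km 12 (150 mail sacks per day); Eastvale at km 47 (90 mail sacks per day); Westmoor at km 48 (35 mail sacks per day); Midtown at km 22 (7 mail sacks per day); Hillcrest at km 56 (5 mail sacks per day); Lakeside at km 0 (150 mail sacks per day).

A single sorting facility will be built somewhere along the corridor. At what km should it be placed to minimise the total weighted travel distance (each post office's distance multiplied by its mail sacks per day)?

For a sum of weighted absolute distances on a line, the optimum is the weighted median (not the mean). Total weight W = 487; half-weight = 243.5.
Sort by position and accumulate weight:
  km 0 (Lakeside, w=150) → cum 150
  km 12 (Southcross, w=150) → cum 300  ≥ 243.5 → median here
  km 22 (Midtown, w=7) → cum 307
  km 31 (Northgate, w=50) → cum 357
  km 47 (Eastvale, w=90) → cum 447
  km 48 (Westmoor, w=35) → cum 482
  km 56 (Hillcrest, w=5) → cum 487
Optimal location: km 12.

x = 12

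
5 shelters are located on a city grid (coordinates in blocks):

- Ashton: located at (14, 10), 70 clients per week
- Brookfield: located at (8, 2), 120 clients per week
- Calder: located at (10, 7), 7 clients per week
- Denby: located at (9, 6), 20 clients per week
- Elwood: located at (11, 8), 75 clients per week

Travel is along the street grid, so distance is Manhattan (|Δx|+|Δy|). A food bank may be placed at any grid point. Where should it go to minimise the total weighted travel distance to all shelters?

(10, 7)

Manhattan distance separates: Σwᵢ(|x−xᵢ|+|y−yᵢ|) = Σwᵢ|x−xᵢ| + Σwᵢ|y−yᵢ|, so x and y are optimised independently as 1-D weighted medians.
Total weight W = 292; half = 146.
x-coordinate, sorted with cumulative weight:
  x=8 (Brookfield, w=120) cum 120
  x=9 (Denby, w=20) cum 140
  x=10 (Calder, w=7) cum 147  ← median
  x=11 (Elwood, w=75) cum 222
  x=14 (Ashton, w=70) cum 292
⇒ x* = 10
y-coordinate, sorted with cumulative weight:
  y=2 (Brookfield, w=120) cum 120
  y=6 (Denby, w=20) cum 140
  y=7 (Calder, w=7) cum 147  ← median
  y=8 (Elwood, w=75) cum 222
  y=10 (Ashton, w=70) cum 292
⇒ y* = 7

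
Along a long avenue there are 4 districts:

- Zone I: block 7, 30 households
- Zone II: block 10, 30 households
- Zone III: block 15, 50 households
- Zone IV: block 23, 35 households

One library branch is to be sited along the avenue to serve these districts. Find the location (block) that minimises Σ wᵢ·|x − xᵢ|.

For a sum of weighted absolute distances on a line, the optimum is the weighted median (not the mean). Total weight W = 145; half-weight = 72.5.
Sort by position and accumulate weight:
  block 7 (Zone I, w=30) → cum 30
  block 10 (Zone II, w=30) → cum 60
  block 15 (Zone III, w=50) → cum 110  ≥ 72.5 → median here
  block 23 (Zone IV, w=35) → cum 145
Optimal location: block 15.

x = 15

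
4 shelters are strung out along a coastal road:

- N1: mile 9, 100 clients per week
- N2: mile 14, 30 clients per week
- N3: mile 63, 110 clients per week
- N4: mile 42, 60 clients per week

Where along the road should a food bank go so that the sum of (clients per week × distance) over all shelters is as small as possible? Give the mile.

x = 42

For a sum of weighted absolute distances on a line, the optimum is the weighted median (not the mean). Total weight W = 300; half-weight = 150.
Sort by position and accumulate weight:
  mile 9 (N1, w=100) → cum 100
  mile 14 (N2, w=30) → cum 130
  mile 42 (N4, w=60) → cum 190  ≥ 150 → median here
  mile 63 (N3, w=110) → cum 300
Optimal location: mile 42.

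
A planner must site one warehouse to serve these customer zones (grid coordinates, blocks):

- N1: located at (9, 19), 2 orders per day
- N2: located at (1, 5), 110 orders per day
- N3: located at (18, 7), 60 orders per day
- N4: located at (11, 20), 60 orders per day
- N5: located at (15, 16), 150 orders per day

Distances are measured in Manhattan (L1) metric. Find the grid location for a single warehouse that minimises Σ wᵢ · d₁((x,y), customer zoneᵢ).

(15, 16)

Manhattan distance separates: Σwᵢ(|x−xᵢ|+|y−yᵢ|) = Σwᵢ|x−xᵢ| + Σwᵢ|y−yᵢ|, so x and y are optimised independently as 1-D weighted medians.
Total weight W = 382; half = 191.
x-coordinate, sorted with cumulative weight:
  x=1 (N2, w=110) cum 110
  x=9 (N1, w=2) cum 112
  x=11 (N4, w=60) cum 172
  x=15 (N5, w=150) cum 322  ← median
  x=18 (N3, w=60) cum 382
⇒ x* = 15
y-coordinate, sorted with cumulative weight:
  y=5 (N2, w=110) cum 110
  y=7 (N3, w=60) cum 170
  y=16 (N5, w=150) cum 320  ← median
  y=19 (N1, w=2) cum 322
  y=20 (N4, w=60) cum 382
⇒ y* = 16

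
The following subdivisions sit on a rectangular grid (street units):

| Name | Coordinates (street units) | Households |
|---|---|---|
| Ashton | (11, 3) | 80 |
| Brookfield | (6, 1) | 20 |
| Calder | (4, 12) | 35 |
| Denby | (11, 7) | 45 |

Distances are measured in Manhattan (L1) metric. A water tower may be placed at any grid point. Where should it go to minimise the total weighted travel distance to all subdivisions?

(11, 3)

Manhattan distance separates: Σwᵢ(|x−xᵢ|+|y−yᵢ|) = Σwᵢ|x−xᵢ| + Σwᵢ|y−yᵢ|, so x and y are optimised independently as 1-D weighted medians.
Total weight W = 180; half = 90.
x-coordinate, sorted with cumulative weight:
  x=4 (Calder, w=35) cum 35
  x=6 (Brookfield, w=20) cum 55
  x=11 (Ashton, w=80) cum 135  ← median
  x=11 (Denby, w=45) cum 180
⇒ x* = 11
y-coordinate, sorted with cumulative weight:
  y=1 (Brookfield, w=20) cum 20
  y=3 (Ashton, w=80) cum 100  ← median
  y=7 (Denby, w=45) cum 145
  y=12 (Calder, w=35) cum 180
⇒ y* = 3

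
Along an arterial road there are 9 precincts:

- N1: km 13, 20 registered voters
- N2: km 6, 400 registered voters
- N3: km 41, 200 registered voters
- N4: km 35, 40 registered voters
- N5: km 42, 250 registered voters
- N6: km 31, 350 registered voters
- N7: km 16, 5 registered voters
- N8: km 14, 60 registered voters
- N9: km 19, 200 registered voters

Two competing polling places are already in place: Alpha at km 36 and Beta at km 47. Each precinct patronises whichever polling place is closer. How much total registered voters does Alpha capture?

1275

The indifferent point is the midpoint (36+47)/2 = 41.5; precincts left of it (closer to Alpha at 36) go to Alpha, those right go to Beta.
  N2 at 6 (w=400) → Alpha
  N1 at 13 (w=20) → Alpha
  N8 at 14 (w=60) → Alpha
  N7 at 16 (w=5) → Alpha
  N9 at 19 (w=200) → Alpha
  N6 at 31 (w=350) → Alpha
  N4 at 35 (w=40) → Alpha
  N3 at 41 (w=200) → Alpha
  N5 at 42 (w=250) → Beta
Alpha captures 1275; Beta captures 250.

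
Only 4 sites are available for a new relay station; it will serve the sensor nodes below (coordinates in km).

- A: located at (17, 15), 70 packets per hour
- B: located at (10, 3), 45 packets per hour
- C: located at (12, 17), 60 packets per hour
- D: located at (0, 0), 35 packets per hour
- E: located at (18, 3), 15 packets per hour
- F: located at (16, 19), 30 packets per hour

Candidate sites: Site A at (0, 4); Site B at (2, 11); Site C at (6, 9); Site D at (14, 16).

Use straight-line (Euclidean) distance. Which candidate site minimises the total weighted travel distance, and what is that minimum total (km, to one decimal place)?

Total weighted distance at each candidate:
  Site A (0, 4): total = 3999.5
  Site B (2, 11): total = 3438.9
  Site C (6, 9): total = 2805.7
  Site D (14, 16): total = 2023.9
Minimum is at Site D with total 2023.9 km.

Site D, total 2023.9 km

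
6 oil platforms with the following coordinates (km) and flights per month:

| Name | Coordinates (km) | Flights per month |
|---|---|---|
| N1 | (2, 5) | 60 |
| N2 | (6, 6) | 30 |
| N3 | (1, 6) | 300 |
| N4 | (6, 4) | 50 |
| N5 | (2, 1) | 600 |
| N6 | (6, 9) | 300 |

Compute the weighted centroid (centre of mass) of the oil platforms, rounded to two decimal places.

The minimiser of Σwᵢ‖p−pᵢ‖² is the weighted centroid p* = (Σwᵢpᵢ)/(Σwᵢ).
Σwᵢ = 1340.
Σwᵢxᵢ = 60·2 + 30·6 + 300·1 + 50·6 + 600·2 + 300·6 = 3900.
Σwᵢyᵢ = 60·5 + 30·6 + 300·6 + 50·4 + 600·1 + 300·9 = 5780.
x* = 3900/1340 = 2.91, y* = 5780/1340 = 4.31.

(2.91, 4.31)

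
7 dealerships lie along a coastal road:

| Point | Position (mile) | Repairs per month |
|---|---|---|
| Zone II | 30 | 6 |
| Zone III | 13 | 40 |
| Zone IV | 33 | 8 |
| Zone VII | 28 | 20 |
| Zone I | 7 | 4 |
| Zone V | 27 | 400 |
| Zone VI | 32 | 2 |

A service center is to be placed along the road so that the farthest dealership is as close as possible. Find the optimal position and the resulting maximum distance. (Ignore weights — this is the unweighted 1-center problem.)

location 20, max distance 13

The 1-center on a line is the midpoint of the two extreme points: leftmost at 7, rightmost at 33.
Optimal location = (7 + 33)/2 = 20; maximum distance = (33 − 7)/2 = 13.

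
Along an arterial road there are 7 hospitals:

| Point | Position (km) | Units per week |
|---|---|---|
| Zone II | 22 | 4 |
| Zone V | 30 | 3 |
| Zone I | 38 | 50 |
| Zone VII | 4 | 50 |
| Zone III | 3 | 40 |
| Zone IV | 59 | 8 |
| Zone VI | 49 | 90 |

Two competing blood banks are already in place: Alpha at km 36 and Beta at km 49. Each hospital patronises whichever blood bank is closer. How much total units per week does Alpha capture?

The indifferent point is the midpoint (36+49)/2 = 42.5; hospitals left of it (closer to Alpha at 36) go to Alpha, those right go to Beta.
  Zone III at 3 (w=40) → Alpha
  Zone VII at 4 (w=50) → Alpha
  Zone II at 22 (w=4) → Alpha
  Zone V at 30 (w=3) → Alpha
  Zone I at 38 (w=50) → Alpha
  Zone VI at 49 (w=90) → Beta
  Zone IV at 59 (w=8) → Beta
Alpha captures 147; Beta captures 98.

147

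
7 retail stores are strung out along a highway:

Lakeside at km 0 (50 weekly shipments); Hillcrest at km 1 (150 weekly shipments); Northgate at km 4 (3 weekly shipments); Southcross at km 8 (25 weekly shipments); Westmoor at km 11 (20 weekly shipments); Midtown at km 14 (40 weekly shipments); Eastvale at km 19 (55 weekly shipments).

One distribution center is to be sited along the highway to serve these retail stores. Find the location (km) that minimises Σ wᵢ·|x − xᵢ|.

For a sum of weighted absolute distances on a line, the optimum is the weighted median (not the mean). Total weight W = 343; half-weight = 171.5.
Sort by position and accumulate weight:
  km 0 (Lakeside, w=50) → cum 50
  km 1 (Hillcrest, w=150) → cum 200  ≥ 171.5 → median here
  km 4 (Northgate, w=3) → cum 203
  km 8 (Southcross, w=25) → cum 228
  km 11 (Westmoor, w=20) → cum 248
  km 14 (Midtown, w=40) → cum 288
  km 19 (Eastvale, w=55) → cum 343
Optimal location: km 1.

x = 1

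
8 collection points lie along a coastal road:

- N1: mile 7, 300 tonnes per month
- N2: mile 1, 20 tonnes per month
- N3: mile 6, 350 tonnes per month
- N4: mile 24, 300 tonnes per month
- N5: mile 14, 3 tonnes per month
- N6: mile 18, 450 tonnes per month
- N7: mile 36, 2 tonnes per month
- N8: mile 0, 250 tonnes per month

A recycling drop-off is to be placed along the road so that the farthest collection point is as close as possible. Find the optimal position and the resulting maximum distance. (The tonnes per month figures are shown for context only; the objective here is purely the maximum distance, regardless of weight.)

The 1-center on a line is the midpoint of the two extreme points: leftmost at 0, rightmost at 36.
Optimal location = (0 + 36)/2 = 18; maximum distance = (36 − 0)/2 = 18.

location 18, max distance 18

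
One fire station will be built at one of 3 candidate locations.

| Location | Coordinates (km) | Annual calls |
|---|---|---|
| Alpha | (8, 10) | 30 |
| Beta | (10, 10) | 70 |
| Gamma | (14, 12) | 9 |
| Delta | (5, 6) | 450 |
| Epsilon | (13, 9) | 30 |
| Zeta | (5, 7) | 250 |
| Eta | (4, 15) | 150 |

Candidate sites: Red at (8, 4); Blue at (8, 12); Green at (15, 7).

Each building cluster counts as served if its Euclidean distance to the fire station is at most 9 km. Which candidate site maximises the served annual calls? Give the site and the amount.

Coverage radius r = 9 km; a point is covered iff (Δx)²+(Δy)² ≤ 9² = 81.
  Red (8, 4): covers {Alpha, Beta, Delta, Epsilon, Zeta} → 830
  Blue (8, 12): covers {Alpha, Beta, Gamma, Delta, Epsilon, Zeta, Eta} → 989
  Green (15, 7): covers {Alpha, Beta, Gamma, Epsilon} → 139
Maximum coverage at Blue: 989 annual calls.

Blue, covering 989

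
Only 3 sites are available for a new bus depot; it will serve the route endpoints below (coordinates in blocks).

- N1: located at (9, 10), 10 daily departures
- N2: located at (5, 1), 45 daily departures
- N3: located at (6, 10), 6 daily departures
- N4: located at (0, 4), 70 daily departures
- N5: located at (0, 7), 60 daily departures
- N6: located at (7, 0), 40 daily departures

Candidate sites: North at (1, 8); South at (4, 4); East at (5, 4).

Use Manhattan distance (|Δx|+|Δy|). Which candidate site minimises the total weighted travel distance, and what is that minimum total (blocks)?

Total weighted distance at each candidate:
  North (1, 8): total = 1667
  South (4, 4): total = 1318
  East (5, 4): total = 1347
Minimum is at South with total 1318 blocks.

South, total 1318 blocks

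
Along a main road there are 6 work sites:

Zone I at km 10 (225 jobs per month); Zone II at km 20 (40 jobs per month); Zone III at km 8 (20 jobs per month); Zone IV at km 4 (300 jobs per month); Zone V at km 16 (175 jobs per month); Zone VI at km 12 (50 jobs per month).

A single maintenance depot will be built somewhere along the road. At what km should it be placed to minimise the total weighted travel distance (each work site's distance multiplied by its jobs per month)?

x = 10

For a sum of weighted absolute distances on a line, the optimum is the weighted median (not the mean). Total weight W = 810; half-weight = 405.
Sort by position and accumulate weight:
  km 4 (Zone IV, w=300) → cum 300
  km 8 (Zone III, w=20) → cum 320
  km 10 (Zone I, w=225) → cum 545  ≥ 405 → median here
  km 12 (Zone VI, w=50) → cum 595
  km 16 (Zone V, w=175) → cum 770
  km 20 (Zone II, w=40) → cum 810
Optimal location: km 10.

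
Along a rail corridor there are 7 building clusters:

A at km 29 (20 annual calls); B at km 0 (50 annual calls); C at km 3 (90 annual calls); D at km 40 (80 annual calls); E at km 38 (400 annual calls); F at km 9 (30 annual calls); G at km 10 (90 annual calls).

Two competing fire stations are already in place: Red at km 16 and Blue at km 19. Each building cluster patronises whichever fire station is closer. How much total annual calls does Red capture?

The indifferent point is the midpoint (16+19)/2 = 17.5; building clusters left of it (closer to Red at 16) go to Red, those right go to Blue.
  B at 0 (w=50) → Red
  C at 3 (w=90) → Red
  F at 9 (w=30) → Red
  G at 10 (w=90) → Red
  A at 29 (w=20) → Blue
  E at 38 (w=400) → Blue
  D at 40 (w=80) → Blue
Red captures 260; Blue captures 500.

260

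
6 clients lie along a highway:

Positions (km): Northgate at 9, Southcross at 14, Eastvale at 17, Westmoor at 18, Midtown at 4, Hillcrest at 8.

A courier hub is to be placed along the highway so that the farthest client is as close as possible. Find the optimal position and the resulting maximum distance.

The 1-center on a line is the midpoint of the two extreme points: leftmost at 4, rightmost at 18.
Optimal location = (4 + 18)/2 = 11; maximum distance = (18 − 4)/2 = 7.

location 11, max distance 7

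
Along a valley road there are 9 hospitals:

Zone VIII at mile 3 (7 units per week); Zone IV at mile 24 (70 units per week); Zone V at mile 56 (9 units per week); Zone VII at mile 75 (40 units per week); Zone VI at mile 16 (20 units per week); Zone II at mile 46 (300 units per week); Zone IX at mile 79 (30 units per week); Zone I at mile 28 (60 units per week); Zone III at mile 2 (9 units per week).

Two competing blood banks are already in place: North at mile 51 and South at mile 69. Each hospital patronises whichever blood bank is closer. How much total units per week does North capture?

475

The indifferent point is the midpoint (51+69)/2 = 60; hospitals left of it (closer to North at 51) go to North, those right go to South.
  Zone III at 2 (w=9) → North
  Zone VIII at 3 (w=7) → North
  Zone VI at 16 (w=20) → North
  Zone IV at 24 (w=70) → North
  Zone I at 28 (w=60) → North
  Zone II at 46 (w=300) → North
  Zone V at 56 (w=9) → North
  Zone VII at 75 (w=40) → South
  Zone IX at 79 (w=30) → South
North captures 475; South captures 70.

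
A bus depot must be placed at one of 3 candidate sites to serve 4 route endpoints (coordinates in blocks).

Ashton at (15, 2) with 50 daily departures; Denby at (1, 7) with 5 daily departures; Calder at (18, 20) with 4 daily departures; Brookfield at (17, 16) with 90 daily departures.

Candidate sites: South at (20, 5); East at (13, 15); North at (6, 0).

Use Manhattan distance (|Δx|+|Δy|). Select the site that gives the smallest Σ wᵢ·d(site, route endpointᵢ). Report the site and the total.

East, total 1340 blocks

Total weighted distance at each candidate:
  South (20, 5): total = 1833
  East (13, 15): total = 1340
  North (6, 0): total = 3168
Minimum is at East with total 1340 blocks.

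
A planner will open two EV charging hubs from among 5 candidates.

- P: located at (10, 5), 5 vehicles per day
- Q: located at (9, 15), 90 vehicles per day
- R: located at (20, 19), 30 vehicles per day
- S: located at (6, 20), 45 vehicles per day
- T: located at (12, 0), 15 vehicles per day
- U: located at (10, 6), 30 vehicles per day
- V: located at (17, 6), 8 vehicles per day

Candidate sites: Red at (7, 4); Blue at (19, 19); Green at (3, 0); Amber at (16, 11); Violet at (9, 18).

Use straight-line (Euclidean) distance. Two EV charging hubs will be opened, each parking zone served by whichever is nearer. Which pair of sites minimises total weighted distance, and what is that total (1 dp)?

Evaluate every pair (each demand assigned to the nearer of the two):
  {Red, Violet}: total = 1065.2
  {Amber, Violet}: total = 1193.7
  {Blue, Violet}: total = 1267.6
  {Green, Violet}: total = 1333.6
  {Blue, Amber}: total = 1835.4
  {Red, Amber}: total = 1860.2
  {Red, Blue}: total = 1887.7
  {Green, Amber}: total = 2051.9
  {Blue, Green}: total = 2145.9
  {Red, Green}: total = 2624.7
Best pair: {Red, Violet} with total 1065.2.

{Red, Violet}, total 1065.2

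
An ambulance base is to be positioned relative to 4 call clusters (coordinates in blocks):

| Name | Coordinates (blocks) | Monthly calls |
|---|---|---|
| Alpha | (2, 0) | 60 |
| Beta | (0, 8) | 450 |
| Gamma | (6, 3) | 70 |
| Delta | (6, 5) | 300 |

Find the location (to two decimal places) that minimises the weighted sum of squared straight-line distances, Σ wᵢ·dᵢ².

(2.66, 6.03)

The minimiser of Σwᵢ‖p−pᵢ‖² is the weighted centroid p* = (Σwᵢpᵢ)/(Σwᵢ).
Σwᵢ = 880.
Σwᵢxᵢ = 60·2 + 450·0 + 70·6 + 300·6 = 2340.
Σwᵢyᵢ = 60·0 + 450·8 + 70·3 + 300·5 = 5310.
x* = 2340/880 = 2.66, y* = 5310/880 = 6.03.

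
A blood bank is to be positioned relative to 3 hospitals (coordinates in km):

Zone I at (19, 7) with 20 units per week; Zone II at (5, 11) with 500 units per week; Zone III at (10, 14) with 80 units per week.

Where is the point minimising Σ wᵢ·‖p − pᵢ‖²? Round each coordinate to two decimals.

The minimiser of Σwᵢ‖p−pᵢ‖² is the weighted centroid p* = (Σwᵢpᵢ)/(Σwᵢ).
Σwᵢ = 600.
Σwᵢxᵢ = 20·19 + 500·5 + 80·10 = 3680.
Σwᵢyᵢ = 20·7 + 500·11 + 80·14 = 6760.
x* = 3680/600 = 6.13, y* = 6760/600 = 11.27.

(6.13, 11.27)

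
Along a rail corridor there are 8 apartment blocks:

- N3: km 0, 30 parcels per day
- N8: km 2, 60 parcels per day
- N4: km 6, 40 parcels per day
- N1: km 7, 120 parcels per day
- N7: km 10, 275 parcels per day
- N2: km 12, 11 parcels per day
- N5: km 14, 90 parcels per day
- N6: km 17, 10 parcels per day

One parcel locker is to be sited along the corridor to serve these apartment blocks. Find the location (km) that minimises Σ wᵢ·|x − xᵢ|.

For a sum of weighted absolute distances on a line, the optimum is the weighted median (not the mean). Total weight W = 636; half-weight = 318.
Sort by position and accumulate weight:
  km 0 (N3, w=30) → cum 30
  km 2 (N8, w=60) → cum 90
  km 6 (N4, w=40) → cum 130
  km 7 (N1, w=120) → cum 250
  km 10 (N7, w=275) → cum 525  ≥ 318 → median here
  km 12 (N2, w=11) → cum 536
  km 14 (N5, w=90) → cum 626
  km 17 (N6, w=10) → cum 636
Optimal location: km 10.

x = 10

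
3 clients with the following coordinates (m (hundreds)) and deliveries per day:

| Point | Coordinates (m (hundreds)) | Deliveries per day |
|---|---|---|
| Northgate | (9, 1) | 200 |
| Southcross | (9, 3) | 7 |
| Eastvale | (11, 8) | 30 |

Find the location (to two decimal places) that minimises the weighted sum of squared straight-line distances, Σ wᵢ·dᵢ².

The minimiser of Σwᵢ‖p−pᵢ‖² is the weighted centroid p* = (Σwᵢpᵢ)/(Σwᵢ).
Σwᵢ = 237.
Σwᵢxᵢ = 200·9 + 7·9 + 30·11 = 2193.
Σwᵢyᵢ = 200·1 + 7·3 + 30·8 = 461.
x* = 2193/237 = 9.25, y* = 461/237 = 1.95.

(9.25, 1.95)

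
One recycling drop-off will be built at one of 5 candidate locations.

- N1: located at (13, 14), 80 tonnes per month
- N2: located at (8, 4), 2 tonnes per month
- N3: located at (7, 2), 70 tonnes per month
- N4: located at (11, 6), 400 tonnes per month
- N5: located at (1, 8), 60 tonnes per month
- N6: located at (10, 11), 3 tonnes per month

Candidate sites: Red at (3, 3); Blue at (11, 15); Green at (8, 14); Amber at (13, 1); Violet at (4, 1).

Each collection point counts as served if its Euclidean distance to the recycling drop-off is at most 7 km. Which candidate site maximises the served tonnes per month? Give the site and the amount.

Amber, covering 472

Coverage radius r = 7 km; a point is covered iff (Δx)²+(Δy)² ≤ 7² = 49.
  Red (3, 3): covers {N2, N3, N5} → 132
  Blue (11, 15): covers {N1, N6} → 83
  Green (8, 14): covers {N1, N6} → 83
  Amber (13, 1): covers {N2, N3, N4} → 472
  Violet (4, 1): covers {N2, N3} → 72
Maximum coverage at Amber: 472 tonnes per month.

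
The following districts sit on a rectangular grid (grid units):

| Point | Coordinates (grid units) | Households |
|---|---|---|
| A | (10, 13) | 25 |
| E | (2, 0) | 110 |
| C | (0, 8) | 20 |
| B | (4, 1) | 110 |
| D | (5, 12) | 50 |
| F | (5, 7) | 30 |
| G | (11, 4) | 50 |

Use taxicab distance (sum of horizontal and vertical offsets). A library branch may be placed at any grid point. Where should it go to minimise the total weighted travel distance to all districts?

(4, 1)

Manhattan distance separates: Σwᵢ(|x−xᵢ|+|y−yᵢ|) = Σwᵢ|x−xᵢ| + Σwᵢ|y−yᵢ|, so x and y are optimised independently as 1-D weighted medians.
Total weight W = 395; half = 197.5.
x-coordinate, sorted with cumulative weight:
  x=0 (C, w=20) cum 20
  x=2 (E, w=110) cum 130
  x=4 (B, w=110) cum 240  ← median
  x=5 (D, w=50) cum 290
  x=5 (F, w=30) cum 320
  x=10 (A, w=25) cum 345
  x=11 (G, w=50) cum 395
⇒ x* = 4
y-coordinate, sorted with cumulative weight:
  y=0 (E, w=110) cum 110
  y=1 (B, w=110) cum 220  ← median
  y=4 (G, w=50) cum 270
  y=7 (F, w=30) cum 300
  y=8 (C, w=20) cum 320
  y=12 (D, w=50) cum 370
  y=13 (A, w=25) cum 395
⇒ y* = 1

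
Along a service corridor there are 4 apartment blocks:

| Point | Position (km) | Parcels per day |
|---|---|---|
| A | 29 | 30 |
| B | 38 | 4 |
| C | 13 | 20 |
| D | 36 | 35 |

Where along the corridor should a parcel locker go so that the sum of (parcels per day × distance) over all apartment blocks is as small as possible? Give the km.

x = 29

For a sum of weighted absolute distances on a line, the optimum is the weighted median (not the mean). Total weight W = 89; half-weight = 44.5.
Sort by position and accumulate weight:
  km 13 (C, w=20) → cum 20
  km 29 (A, w=30) → cum 50  ≥ 44.5 → median here
  km 36 (D, w=35) → cum 85
  km 38 (B, w=4) → cum 89
Optimal location: km 29.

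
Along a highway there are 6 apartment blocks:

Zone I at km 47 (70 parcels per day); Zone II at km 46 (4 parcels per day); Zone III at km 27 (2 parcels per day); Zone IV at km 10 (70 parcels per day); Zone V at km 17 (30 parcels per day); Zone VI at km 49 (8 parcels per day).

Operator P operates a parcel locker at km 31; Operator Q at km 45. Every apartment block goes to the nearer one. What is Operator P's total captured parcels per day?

The indifferent point is the midpoint (31+45)/2 = 38; apartment blocks left of it (closer to Operator P at 31) go to Operator P, those right go to Operator Q.
  Zone IV at 10 (w=70) → Operator P
  Zone V at 17 (w=30) → Operator P
  Zone III at 27 (w=2) → Operator P
  Zone II at 46 (w=4) → Operator Q
  Zone I at 47 (w=70) → Operator Q
  Zone VI at 49 (w=8) → Operator Q
Operator P captures 102; Operator Q captures 82.

102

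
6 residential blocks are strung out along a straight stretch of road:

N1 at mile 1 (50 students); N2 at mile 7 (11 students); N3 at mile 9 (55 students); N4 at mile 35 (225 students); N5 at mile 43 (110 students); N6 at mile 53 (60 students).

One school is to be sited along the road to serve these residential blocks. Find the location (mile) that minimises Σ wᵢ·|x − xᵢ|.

x = 35

For a sum of weighted absolute distances on a line, the optimum is the weighted median (not the mean). Total weight W = 511; half-weight = 255.5.
Sort by position and accumulate weight:
  mile 1 (N1, w=50) → cum 50
  mile 7 (N2, w=11) → cum 61
  mile 9 (N3, w=55) → cum 116
  mile 35 (N4, w=225) → cum 341  ≥ 255.5 → median here
  mile 43 (N5, w=110) → cum 451
  mile 53 (N6, w=60) → cum 511
Optimal location: mile 35.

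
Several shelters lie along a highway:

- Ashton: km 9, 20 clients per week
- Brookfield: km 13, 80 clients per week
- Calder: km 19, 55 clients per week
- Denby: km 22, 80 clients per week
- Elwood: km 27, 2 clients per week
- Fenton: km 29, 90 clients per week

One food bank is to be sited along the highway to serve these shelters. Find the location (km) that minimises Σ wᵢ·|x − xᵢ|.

For a sum of weighted absolute distances on a line, the optimum is the weighted median (not the mean). Total weight W = 327; half-weight = 163.5.
Sort by position and accumulate weight:
  km 9 (Ashton, w=20) → cum 20
  km 13 (Brookfield, w=80) → cum 100
  km 19 (Calder, w=55) → cum 155
  km 22 (Denby, w=80) → cum 235  ≥ 163.5 → median here
  km 27 (Elwood, w=2) → cum 237
  km 29 (Fenton, w=90) → cum 327
Optimal location: km 22.

x = 22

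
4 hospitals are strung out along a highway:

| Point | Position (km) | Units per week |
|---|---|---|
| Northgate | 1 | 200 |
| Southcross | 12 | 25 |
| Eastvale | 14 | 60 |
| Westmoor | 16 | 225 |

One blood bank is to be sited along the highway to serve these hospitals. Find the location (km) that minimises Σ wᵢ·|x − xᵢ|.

For a sum of weighted absolute distances on a line, the optimum is the weighted median (not the mean). Total weight W = 510; half-weight = 255.
Sort by position and accumulate weight:
  km 1 (Northgate, w=200) → cum 200
  km 12 (Southcross, w=25) → cum 225
  km 14 (Eastvale, w=60) → cum 285  ≥ 255 → median here
  km 16 (Westmoor, w=225) → cum 510
Optimal location: km 14.

x = 14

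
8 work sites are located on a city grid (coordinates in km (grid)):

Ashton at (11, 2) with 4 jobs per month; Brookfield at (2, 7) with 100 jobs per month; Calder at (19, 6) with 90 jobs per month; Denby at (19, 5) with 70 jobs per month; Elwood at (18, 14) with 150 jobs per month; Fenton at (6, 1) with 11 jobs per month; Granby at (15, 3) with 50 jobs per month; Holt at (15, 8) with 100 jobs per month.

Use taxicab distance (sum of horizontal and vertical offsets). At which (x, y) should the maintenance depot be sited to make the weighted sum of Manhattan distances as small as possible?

(18, 7)

Manhattan distance separates: Σwᵢ(|x−xᵢ|+|y−yᵢ|) = Σwᵢ|x−xᵢ| + Σwᵢ|y−yᵢ|, so x and y are optimised independently as 1-D weighted medians.
Total weight W = 575; half = 287.5.
x-coordinate, sorted with cumulative weight:
  x=2 (Brookfield, w=100) cum 100
  x=6 (Fenton, w=11) cum 111
  x=11 (Ashton, w=4) cum 115
  x=15 (Granby, w=50) cum 165
  x=15 (Holt, w=100) cum 265
  x=18 (Elwood, w=150) cum 415  ← median
  x=19 (Calder, w=90) cum 505
  x=19 (Denby, w=70) cum 575
⇒ x* = 18
y-coordinate, sorted with cumulative weight:
  y=1 (Fenton, w=11) cum 11
  y=2 (Ashton, w=4) cum 15
  y=3 (Granby, w=50) cum 65
  y=5 (Denby, w=70) cum 135
  y=6 (Calder, w=90) cum 225
  y=7 (Brookfield, w=100) cum 325  ← median
  y=8 (Holt, w=100) cum 425
  y=14 (Elwood, w=150) cum 575
⇒ y* = 7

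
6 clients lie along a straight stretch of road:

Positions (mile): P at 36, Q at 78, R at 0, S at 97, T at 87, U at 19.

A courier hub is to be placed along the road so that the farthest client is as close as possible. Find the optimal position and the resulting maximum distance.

location 48.5, max distance 48.5

The 1-center on a line is the midpoint of the two extreme points: leftmost at 0, rightmost at 97.
Optimal location = (0 + 97)/2 = 48.5; maximum distance = (97 − 0)/2 = 48.5.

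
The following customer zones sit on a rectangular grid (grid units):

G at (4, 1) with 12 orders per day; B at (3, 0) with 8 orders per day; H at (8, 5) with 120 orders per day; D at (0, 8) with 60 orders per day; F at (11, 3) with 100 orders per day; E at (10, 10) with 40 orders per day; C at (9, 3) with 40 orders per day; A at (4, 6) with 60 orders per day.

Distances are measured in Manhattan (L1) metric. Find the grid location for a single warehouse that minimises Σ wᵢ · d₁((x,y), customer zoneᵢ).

Manhattan distance separates: Σwᵢ(|x−xᵢ|+|y−yᵢ|) = Σwᵢ|x−xᵢ| + Σwᵢ|y−yᵢ|, so x and y are optimised independently as 1-D weighted medians.
Total weight W = 440; half = 220.
x-coordinate, sorted with cumulative weight:
  x=0 (D, w=60) cum 60
  x=3 (B, w=8) cum 68
  x=4 (G, w=12) cum 80
  x=4 (A, w=60) cum 140
  x=8 (H, w=120) cum 260  ← median
  x=9 (C, w=40) cum 300
  x=10 (E, w=40) cum 340
  x=11 (F, w=100) cum 440
⇒ x* = 8
y-coordinate, sorted with cumulative weight:
  y=0 (B, w=8) cum 8
  y=1 (G, w=12) cum 20
  y=3 (F, w=100) cum 120
  y=3 (C, w=40) cum 160
  y=5 (H, w=120) cum 280  ← median
  y=6 (A, w=60) cum 340
  y=8 (D, w=60) cum 400
  y=10 (E, w=40) cum 440
⇒ y* = 5

(8, 5)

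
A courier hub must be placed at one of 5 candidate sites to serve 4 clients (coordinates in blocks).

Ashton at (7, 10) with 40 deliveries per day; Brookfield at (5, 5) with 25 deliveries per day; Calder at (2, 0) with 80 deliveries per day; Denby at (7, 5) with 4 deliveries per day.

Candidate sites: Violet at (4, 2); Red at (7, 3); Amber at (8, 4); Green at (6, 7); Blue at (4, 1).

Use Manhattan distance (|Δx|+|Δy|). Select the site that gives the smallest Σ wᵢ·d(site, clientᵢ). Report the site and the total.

Blue, total 873 blocks

Total weighted distance at each candidate:
  Violet (4, 2): total = 884
  Red (7, 3): total = 1028
  Amber (8, 4): total = 1188
  Green (6, 7): total = 1127
  Blue (4, 1): total = 873
Minimum is at Blue with total 873 blocks.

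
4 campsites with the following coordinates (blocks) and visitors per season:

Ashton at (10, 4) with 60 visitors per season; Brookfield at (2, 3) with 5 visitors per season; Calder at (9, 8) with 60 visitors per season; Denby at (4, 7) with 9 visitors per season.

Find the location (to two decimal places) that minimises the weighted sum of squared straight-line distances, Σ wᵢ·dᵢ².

(8.85, 5.96)

The minimiser of Σwᵢ‖p−pᵢ‖² is the weighted centroid p* = (Σwᵢpᵢ)/(Σwᵢ).
Σwᵢ = 134.
Σwᵢxᵢ = 60·10 + 5·2 + 60·9 + 9·4 = 1186.
Σwᵢyᵢ = 60·4 + 5·3 + 60·8 + 9·7 = 798.
x* = 1186/134 = 8.85, y* = 798/134 = 5.96.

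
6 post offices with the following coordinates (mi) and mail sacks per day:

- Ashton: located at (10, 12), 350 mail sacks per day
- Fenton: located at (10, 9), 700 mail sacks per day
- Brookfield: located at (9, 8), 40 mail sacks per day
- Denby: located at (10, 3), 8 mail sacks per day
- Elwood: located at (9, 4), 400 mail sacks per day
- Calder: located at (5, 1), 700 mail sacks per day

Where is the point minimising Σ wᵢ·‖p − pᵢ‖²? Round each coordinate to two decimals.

(8.21, 5.98)

The minimiser of Σwᵢ‖p−pᵢ‖² is the weighted centroid p* = (Σwᵢpᵢ)/(Σwᵢ).
Σwᵢ = 2198.
Σwᵢxᵢ = 350·10 + 700·10 + 40·9 + 8·10 + 400·9 + 700·5 = 18040.
Σwᵢyᵢ = 350·12 + 700·9 + 40·8 + 8·3 + 400·4 + 700·1 = 13144.
x* = 18040/2198 = 8.21, y* = 13144/2198 = 5.98.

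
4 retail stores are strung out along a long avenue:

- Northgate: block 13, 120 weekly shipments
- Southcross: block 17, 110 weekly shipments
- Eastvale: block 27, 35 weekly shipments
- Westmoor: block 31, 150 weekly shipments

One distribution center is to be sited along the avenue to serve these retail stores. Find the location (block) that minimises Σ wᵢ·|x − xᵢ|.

x = 17

For a sum of weighted absolute distances on a line, the optimum is the weighted median (not the mean). Total weight W = 415; half-weight = 207.5.
Sort by position and accumulate weight:
  block 13 (Northgate, w=120) → cum 120
  block 17 (Southcross, w=110) → cum 230  ≥ 207.5 → median here
  block 27 (Eastvale, w=35) → cum 265
  block 31 (Westmoor, w=150) → cum 415
Optimal location: block 17.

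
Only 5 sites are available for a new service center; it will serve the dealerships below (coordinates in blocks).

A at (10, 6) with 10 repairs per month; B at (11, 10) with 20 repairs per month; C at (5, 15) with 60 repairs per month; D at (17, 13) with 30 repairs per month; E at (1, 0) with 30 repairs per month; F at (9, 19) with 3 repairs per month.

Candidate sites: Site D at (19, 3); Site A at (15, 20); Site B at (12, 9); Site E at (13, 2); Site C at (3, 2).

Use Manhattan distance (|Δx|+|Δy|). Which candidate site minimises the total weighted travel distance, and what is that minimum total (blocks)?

Site B, total 1779 blocks

Total weighted distance at each candidate:
  Site D (19, 3): total = 3048
  Site A (15, 20): total = 2681
  Site B (12, 9): total = 1779
  Site E (13, 2): total = 2463
  Site C (3, 2): total = 2269
Minimum is at Site B with total 1779 blocks.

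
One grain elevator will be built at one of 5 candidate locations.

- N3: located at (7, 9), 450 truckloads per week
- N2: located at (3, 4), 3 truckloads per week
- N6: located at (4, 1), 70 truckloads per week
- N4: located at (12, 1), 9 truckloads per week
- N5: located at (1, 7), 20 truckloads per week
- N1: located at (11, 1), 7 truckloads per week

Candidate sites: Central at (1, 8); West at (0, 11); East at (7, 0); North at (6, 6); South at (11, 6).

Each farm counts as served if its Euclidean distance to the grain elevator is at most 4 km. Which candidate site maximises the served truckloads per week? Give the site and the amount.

North, covering 453

Coverage radius r = 4 km; a point is covered iff (Δx)²+(Δy)² ≤ 4² = 16.
  Central (1, 8): covers {N5} → 20
  West (0, 11): covers {none} → 0
  East (7, 0): covers {N6} → 70
  North (6, 6): covers {N3, N2} → 453
  South (11, 6): covers {none} → 0
Maximum coverage at North: 453 truckloads per week.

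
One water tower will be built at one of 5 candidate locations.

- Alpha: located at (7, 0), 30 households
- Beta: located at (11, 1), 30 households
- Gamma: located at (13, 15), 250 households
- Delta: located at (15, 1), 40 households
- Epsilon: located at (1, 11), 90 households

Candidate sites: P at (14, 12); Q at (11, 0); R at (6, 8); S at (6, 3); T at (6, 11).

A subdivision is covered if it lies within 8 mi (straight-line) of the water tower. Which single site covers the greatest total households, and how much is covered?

Coverage radius r = 8 mi; a point is covered iff (Δx)²+(Δy)² ≤ 8² = 64.
  P (14, 12): covers {Gamma} → 250
  Q (11, 0): covers {Alpha, Beta, Delta} → 100
  R (6, 8): covers {Epsilon} → 90
  S (6, 3): covers {Alpha, Beta} → 60
  T (6, 11): covers {Epsilon} → 90
Maximum coverage at P: 250 households.

P, covering 250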